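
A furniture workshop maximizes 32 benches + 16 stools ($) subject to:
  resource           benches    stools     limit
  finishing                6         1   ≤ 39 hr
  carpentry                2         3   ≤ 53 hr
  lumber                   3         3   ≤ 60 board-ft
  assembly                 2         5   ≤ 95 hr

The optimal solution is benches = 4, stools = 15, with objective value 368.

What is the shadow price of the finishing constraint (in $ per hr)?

At the optimum: finishing uses 39 of 39 (binding); carpentry uses 53 of 53 (binding); lumber uses 57 of 60 (slack = 3); assembly uses 83 of 95 (slack = 12).
Since lumber, assembly are not tight, their duals are 0.
Dual feasibility on the basic columns requires 6·y_finishing + 2·y_carpentry = 32, 1·y_finishing + 3·y_carpentry = 16.
This yields shadow prices y_finishing = 4, y_carpentry = 4.
Shadow price of finishing = 4.

4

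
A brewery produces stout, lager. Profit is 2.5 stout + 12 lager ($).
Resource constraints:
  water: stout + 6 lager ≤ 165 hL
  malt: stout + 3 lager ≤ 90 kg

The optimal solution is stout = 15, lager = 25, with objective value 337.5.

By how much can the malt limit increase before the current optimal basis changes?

Binding constraints: water, malt. The basis is B = [[1,6],[1,3]] with det -3.
Per unit increase in malt, x* moves by d = (2, -0.3333).
The basis stays optimal until lager reaches 0; allowable increase = 75 kg.

75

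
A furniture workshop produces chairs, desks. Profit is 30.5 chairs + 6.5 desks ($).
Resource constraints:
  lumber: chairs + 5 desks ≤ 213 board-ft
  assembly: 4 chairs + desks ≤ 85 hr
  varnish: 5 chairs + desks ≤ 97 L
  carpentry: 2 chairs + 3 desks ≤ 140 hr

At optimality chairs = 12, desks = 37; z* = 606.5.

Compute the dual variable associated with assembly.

Binding: assembly and varnish. Non-binding: lumber (16 unused), carpentry (5 unused).
Slack constraints have shadow price 0 (complementary slackness).
The binding rows give the dual system: 4·y_assembly + 5·y_varnish = 30.5 and 1·y_assembly + 1·y_varnish = 6.5.
Solving: y_assembly = 2, y_varnish = 4.5.
Shadow price of assembly = 2.

2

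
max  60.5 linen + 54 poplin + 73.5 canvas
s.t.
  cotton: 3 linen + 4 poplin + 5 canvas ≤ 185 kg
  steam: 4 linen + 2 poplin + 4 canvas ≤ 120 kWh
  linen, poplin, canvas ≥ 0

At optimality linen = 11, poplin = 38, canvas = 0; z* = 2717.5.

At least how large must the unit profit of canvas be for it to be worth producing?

79.5

Both cotton and steam are binding at x*.
From A_Bᵀ y = c: 3·y_cotton + 4·y_steam = 60.5; 4·y_cotton + 2·y_steam = 54.
Solving: y_cotton = 9.5, y_steam = 8.
canvas enters the basis when its profit ≥ yᵀa₃ = 9.5·5 + 8·4 = 79.5.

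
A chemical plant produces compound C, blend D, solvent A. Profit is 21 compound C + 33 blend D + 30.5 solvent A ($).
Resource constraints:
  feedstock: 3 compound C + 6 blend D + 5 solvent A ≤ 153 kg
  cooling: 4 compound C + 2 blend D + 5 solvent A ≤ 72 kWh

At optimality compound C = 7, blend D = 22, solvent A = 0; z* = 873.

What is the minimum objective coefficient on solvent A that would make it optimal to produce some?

32.5

Both feedstock and cooling are binding at x*.
From A_Bᵀ y = c: 3·y_feedstock + 4·y_cooling = 21; 6·y_feedstock + 2·y_cooling = 33.
Solving: y_feedstock = 5, y_cooling = 1.5.
solvent A enters the basis when its profit ≥ yᵀa₃ = 5·5 + 1.5·5 = 32.5.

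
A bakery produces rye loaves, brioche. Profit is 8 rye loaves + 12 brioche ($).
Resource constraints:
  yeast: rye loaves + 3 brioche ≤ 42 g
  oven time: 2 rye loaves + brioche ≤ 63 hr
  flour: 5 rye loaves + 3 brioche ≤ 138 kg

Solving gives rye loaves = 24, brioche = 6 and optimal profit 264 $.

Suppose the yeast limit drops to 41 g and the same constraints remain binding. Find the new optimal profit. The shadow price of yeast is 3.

Δb = -1, so new z* = 264 + (3)·(-1) = 264 − 3 = 261.

261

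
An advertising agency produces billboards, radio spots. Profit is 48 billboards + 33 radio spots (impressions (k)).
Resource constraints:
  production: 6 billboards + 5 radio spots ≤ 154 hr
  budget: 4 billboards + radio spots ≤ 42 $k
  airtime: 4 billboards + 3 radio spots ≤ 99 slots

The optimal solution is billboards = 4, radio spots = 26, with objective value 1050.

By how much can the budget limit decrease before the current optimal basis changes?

11.2

Binding constraints: production, budget. The basis is B = [[6,5],[4,1]] with det -14.
Per unit decrease in budget, x* moves by d = (-0.3571, 0.4286).
The basis stays optimal until billboards reaches 0; allowable decrease = 11.2 $k.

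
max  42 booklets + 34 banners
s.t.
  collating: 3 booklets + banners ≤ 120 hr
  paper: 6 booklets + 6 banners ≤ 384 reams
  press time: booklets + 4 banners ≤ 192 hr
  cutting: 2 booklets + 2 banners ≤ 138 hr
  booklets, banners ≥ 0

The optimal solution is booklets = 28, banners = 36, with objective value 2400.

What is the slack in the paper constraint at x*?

0

paper used = 6·28 + 6·36 = 384; slack = 384 − 384 = 0.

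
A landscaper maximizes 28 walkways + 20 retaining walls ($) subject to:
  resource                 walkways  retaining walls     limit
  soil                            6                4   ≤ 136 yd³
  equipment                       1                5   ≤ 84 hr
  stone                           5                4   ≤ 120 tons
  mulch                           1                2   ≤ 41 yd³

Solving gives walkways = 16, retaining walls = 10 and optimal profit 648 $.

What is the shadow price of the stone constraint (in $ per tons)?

2

Binding: soil and stone. Non-binding: equipment (18 unused), mulch (5 unused).
By complementary slackness, y = 0 for the non-binding constraints.
From A_Bᵀ y = c: 6·y_soil + 5·y_stone = 28; 4·y_soil + 4·y_stone = 20.
This yields shadow prices y_soil = 3, y_stone = 2.
Shadow price of stone = 2.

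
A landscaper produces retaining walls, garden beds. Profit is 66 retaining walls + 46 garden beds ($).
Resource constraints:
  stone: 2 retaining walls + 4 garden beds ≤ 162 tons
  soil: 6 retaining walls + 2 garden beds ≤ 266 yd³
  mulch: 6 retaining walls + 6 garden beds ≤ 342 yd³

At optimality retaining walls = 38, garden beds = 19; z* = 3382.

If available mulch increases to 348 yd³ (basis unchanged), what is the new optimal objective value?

Check each constraint at x*: stone 152/162 (slack 10); soil 266/266 (tight); mulch 342/342 (tight).
By complementary slackness, y = 0 for the non-binding constraint.
The binding rows give the dual system: 6·y_soil + 6·y_mulch = 66 and 2·y_soil + 6·y_mulch = 46.
This yields shadow prices y_soil = 5, y_mulch = 6.
Δz = y_mulch·Δb = 6 × (6) = 36, so new z* = 3382 + 36 = 3418.

3418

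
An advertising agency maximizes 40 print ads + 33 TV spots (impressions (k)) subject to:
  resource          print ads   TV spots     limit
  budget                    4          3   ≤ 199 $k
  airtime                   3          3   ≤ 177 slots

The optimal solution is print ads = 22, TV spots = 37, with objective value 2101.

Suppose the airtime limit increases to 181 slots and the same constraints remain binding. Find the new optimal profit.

At the optimum: budget uses 199 of 199 (binding); airtime uses 177 of 177 (binding).
From A_Bᵀ y = c: 4·y_budget + 3·y_airtime = 40; 3·y_budget + 3·y_airtime = 33.
This yields shadow prices y_budget = 7, y_airtime = 4.
Δz = y_airtime·Δb = 4 × (4) = 16, so new z* = 2101 + 16 = 2117.

2117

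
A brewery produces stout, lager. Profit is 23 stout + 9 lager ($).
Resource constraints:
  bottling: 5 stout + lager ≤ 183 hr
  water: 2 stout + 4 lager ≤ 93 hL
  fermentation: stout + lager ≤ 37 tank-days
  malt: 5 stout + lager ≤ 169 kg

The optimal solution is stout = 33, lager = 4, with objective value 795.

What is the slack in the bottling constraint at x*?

bottling used = 5·33 + 1·4 = 169; slack = 183 − 169 = 14.

14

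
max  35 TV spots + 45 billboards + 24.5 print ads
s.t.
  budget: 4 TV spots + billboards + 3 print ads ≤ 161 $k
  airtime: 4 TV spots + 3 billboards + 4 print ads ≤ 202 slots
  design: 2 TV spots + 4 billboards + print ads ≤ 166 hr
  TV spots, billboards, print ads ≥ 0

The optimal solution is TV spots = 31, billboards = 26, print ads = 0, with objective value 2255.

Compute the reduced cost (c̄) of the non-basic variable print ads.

Check each constraint at x*: budget 150/161 (slack 11); airtime 202/202 (tight); design 166/166 (tight).
Since budget is not tight, its dual is 0.
From A_Bᵀ y = c: 4·y_airtime + 2·y_design = 35; 3·y_airtime + 4·y_design = 45.
Solving: y_airtime = 5, y_design = 7.5.
Reduced cost of print ads: c₃ − yᵀa₃ = 24.5 − (5·4 + 7.5·1) = 24.5 − 27.5 = -3.

-3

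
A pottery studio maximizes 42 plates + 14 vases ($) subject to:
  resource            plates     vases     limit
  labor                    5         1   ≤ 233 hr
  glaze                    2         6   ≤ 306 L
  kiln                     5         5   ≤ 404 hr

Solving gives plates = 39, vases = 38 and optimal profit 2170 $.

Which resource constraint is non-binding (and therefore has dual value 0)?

labor: 233/233 (binding)
glaze: 306/306 (binding)
kiln: 385/404 (slack 19)
By complementary slackness, a constraint with positive slack has shadow price 0 → kiln.

kiln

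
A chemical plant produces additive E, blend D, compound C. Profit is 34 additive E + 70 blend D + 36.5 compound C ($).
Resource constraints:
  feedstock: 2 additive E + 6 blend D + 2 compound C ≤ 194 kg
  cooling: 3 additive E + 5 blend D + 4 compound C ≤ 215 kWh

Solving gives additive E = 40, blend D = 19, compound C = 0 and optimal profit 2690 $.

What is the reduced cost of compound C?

Both feedstock and cooling are binding at x*.
Dual feasibility on the basic columns requires 2·y_feedstock + 3·y_cooling = 34, 6·y_feedstock + 5·y_cooling = 70.
→ y_feedstock = 5 and y_cooling = 8.
Reduced cost of compound C: c₃ − yᵀa₃ = 36.5 − (5·2 + 8·4) = 36.5 − 42 = -5.5.

-5.5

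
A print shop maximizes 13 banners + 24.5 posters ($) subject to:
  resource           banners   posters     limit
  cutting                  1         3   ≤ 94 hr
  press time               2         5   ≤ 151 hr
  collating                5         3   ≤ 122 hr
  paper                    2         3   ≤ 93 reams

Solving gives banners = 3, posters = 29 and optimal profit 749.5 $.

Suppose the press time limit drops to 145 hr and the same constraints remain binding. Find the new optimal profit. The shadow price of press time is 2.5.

Δb = -6, so new z* = 749.5 + (2.5)·(-6) = 749.5 − 15 = 734.5.

734.5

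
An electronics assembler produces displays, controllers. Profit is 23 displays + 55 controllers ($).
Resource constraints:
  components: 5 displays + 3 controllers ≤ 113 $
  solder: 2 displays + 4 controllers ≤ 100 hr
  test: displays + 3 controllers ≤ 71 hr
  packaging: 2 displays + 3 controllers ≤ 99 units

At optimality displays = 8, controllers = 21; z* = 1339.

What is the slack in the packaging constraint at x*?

20

packaging used = 2·8 + 3·21 = 79; slack = 99 − 79 = 20.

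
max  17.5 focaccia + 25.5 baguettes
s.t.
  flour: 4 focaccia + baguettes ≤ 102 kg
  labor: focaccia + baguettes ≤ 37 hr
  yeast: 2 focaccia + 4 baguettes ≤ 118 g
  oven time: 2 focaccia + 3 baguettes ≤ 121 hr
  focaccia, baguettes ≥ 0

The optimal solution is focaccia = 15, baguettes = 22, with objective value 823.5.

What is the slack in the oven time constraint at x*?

oven time used = 2·15 + 3·22 = 96; slack = 121 − 96 = 25.

25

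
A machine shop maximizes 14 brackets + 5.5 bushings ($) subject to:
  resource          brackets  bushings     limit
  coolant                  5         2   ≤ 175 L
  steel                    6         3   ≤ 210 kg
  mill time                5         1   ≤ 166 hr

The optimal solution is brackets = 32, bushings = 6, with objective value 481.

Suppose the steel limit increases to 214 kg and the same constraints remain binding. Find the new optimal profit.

487

At the optimum: coolant uses 172 of 175 (slack = 3); steel uses 210 of 210 (binding); mill time uses 166 of 166 (binding).
Since coolant is not tight, its dual is 0.
Dual feasibility on the basic columns requires 6·y_steel + 5·y_mill time = 14, 3·y_steel + 1·y_mill time = 5.5.
This yields shadow prices y_steel = 1.5, y_mill time = 1.
Δz = y_steel·Δb = 1.5 × (4) = 6, so new z* = 481 + 6 = 487.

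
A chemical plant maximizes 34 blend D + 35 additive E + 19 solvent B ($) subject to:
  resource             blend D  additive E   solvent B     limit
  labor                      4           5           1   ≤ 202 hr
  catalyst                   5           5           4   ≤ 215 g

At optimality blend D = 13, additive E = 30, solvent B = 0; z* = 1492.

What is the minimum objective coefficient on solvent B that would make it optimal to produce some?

25

At the optimum: labor uses 202 of 202 (binding); catalyst uses 215 of 215 (binding).
Dual feasibility on the basic columns requires 4·y_labor + 5·y_catalyst = 34, 5·y_labor + 5·y_catalyst = 35.
This yields shadow prices y_labor = 1, y_catalyst = 6.
solvent B enters the basis when its profit ≥ yᵀa₃ = 1·1 + 6·4 = 25.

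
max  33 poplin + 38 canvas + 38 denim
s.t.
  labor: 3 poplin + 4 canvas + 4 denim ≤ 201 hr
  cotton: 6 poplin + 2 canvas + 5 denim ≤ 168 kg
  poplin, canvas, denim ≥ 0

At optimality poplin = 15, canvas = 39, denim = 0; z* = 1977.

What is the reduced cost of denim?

Both labor and cotton are binding at x*.
Dual feasibility on the basic columns requires 3·y_labor + 6·y_cotton = 33, 4·y_labor + 2·y_cotton = 38.
Solving: y_labor = 9, y_cotton = 1.
Reduced cost of denim: c₃ − yᵀa₃ = 38 − (9·4 + 1·5) = 38 − 41 = -3.

-3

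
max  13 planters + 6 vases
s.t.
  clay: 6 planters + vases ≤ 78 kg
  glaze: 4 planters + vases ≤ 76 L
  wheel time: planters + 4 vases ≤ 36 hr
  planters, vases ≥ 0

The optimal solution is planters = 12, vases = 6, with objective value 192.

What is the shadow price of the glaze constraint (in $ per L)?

0

At the optimum: clay uses 78 of 78 (binding); glaze uses 54 of 76 (slack = 22); wheel time uses 36 of 36 (binding).
Since glaze is not tight, its dual is 0.
The binding rows give the dual system: 6·y_clay + 1·y_wheel time = 13 and 1·y_clay + 4·y_wheel time = 6.
This yields shadow prices y_clay = 2, y_wheel time = 1.
Shadow price of glaze = 0.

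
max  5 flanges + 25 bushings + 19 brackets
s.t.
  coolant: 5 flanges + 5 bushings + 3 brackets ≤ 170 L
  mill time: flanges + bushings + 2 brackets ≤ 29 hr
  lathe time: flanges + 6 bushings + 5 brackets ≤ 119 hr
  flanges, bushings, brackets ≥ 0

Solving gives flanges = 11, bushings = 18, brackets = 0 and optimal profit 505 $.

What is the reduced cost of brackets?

Binding: mill time and lathe time. Non-binding: coolant (25 unused).
Since coolant is not tight, its dual is 0.
Dual feasibility on the basic columns requires 1·y_mill time + 1·y_lathe time = 5, 1·y_mill time + 6·y_lathe time = 25.
This yields shadow prices y_mill time = 1, y_lathe time = 4.
Reduced cost of brackets: c₃ − yᵀa₃ = 19 − (1·2 + 4·5) = 19 − 22 = -3.

-3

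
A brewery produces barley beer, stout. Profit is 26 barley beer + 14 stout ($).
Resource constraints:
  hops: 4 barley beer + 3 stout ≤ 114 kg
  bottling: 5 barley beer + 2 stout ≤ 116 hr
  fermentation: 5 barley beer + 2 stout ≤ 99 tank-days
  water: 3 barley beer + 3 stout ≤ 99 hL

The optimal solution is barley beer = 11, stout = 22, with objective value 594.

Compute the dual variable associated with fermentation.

Binding: fermentation and water. Non-binding: hops (4 unused), bottling (17 unused).
By complementary slackness, y = 0 for the non-binding constraints.
The binding rows give the dual system: 5·y_fermentation + 3·y_water = 26 and 2·y_fermentation + 3·y_water = 14.
This yields shadow prices y_fermentation = 4, y_water = 2.
Shadow price of fermentation = 4.

4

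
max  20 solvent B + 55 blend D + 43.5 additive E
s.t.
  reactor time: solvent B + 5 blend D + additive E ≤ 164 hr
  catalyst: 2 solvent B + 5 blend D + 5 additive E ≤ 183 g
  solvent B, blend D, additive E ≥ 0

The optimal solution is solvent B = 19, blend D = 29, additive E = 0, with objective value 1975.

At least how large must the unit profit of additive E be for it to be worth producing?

Both reactor time and catalyst are binding at x*.
The binding rows give the dual system: 1·y_reactor time + 2·y_catalyst = 20 and 5·y_reactor time + 5·y_catalyst = 55.
Solving: y_reactor time = 2, y_catalyst = 9.
additive E enters the basis when its profit ≥ yᵀa₃ = 2·1 + 9·5 = 47.

47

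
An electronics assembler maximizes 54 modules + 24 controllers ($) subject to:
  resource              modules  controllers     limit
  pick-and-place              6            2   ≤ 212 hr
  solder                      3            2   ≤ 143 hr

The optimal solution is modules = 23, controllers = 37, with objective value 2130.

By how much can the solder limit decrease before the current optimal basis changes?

Binding constraints: pick-and-place, solder. The basis is B = [[6,2],[3,2]] with det 6.
Per unit decrease in solder, x* moves by d = (0.3333, -1).
The basis stays optimal until controllers reaches 0; allowable decrease = 37 hr.

37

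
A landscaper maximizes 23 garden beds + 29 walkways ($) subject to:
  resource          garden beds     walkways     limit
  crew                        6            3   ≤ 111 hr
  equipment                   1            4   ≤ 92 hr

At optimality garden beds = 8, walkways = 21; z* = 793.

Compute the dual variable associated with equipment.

Both crew and equipment are binding at x*.
Dual feasibility on the basic columns requires 6·y_crew + 1·y_equipment = 23, 3·y_crew + 4·y_equipment = 29.
Solving: y_crew = 3, y_equipment = 5.
Shadow price of equipment = 5.

5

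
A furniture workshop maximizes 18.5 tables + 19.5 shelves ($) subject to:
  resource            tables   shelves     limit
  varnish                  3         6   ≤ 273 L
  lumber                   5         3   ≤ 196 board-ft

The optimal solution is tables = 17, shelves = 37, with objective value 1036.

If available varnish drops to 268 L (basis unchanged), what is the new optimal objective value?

Check each constraint at x*: varnish 273/273 (tight); lumber 196/196 (tight).
From A_Bᵀ y = c: 3·y_varnish + 5·y_lumber = 18.5; 6·y_varnish + 3·y_lumber = 19.5.
→ y_varnish = 2 and y_lumber = 2.5.
Δz = y_varnish·Δb = 2 × (-5) = -10, so new z* = 1036 − 10 = 1026.

1026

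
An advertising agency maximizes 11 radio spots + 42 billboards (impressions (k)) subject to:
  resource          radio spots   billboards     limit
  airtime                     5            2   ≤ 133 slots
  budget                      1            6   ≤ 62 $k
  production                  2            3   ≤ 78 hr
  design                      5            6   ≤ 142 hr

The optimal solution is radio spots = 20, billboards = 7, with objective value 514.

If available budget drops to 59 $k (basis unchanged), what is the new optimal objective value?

Binding: budget and design. Non-binding: airtime (19 unused), production (17 unused).
By complementary slackness, y = 0 for the non-binding constraints.
From A_Bᵀ y = c: 1·y_budget + 5·y_design = 11; 6·y_budget + 6·y_design = 42.
→ y_budget = 6 and y_design = 1.
Δz = y_budget·Δb = 6 × (-3) = -18, so new z* = 514 − 18 = 496.

496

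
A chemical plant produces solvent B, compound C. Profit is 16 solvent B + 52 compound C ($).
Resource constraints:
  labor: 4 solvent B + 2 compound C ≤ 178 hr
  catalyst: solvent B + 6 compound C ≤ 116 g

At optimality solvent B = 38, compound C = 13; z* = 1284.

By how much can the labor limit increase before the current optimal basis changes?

286

Binding constraints: labor, catalyst. The basis is B = [[4,2],[1,6]] with det 22.
Per unit increase in labor, x* moves by d = (0.2727, -0.0455).
The basis stays optimal until compound C reaches 0; allowable increase = 286 hr.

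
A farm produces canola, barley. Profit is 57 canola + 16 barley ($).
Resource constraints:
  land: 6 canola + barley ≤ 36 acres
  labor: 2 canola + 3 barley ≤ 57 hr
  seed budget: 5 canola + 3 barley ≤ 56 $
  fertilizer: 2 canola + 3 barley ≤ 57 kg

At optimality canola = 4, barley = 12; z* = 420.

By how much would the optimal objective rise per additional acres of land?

7

At the optimum: land uses 36 of 36 (binding); labor uses 44 of 57 (slack = 13); seed budget uses 56 of 56 (binding); fertilizer uses 44 of 57 (slack = 13).
Since labor, fertilizer are not tight, their duals are 0.
From A_Bᵀ y = c: 6·y_land + 5·y_seed budget = 57; 1·y_land + 3·y_seed budget = 16.
This yields shadow prices y_land = 7, y_seed budget = 3.
Shadow price of land = 7.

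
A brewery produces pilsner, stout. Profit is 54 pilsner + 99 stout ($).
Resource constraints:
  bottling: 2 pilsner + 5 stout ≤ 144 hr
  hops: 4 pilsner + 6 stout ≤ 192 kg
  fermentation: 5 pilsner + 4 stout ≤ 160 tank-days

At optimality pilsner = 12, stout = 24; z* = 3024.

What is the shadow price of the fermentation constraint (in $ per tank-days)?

At the optimum: bottling uses 144 of 144 (binding); hops uses 192 of 192 (binding); fermentation uses 156 of 160 (slack = 4).
Since fermentation is not tight, its dual is 0.
The binding rows give the dual system: 2·y_bottling + 4·y_hops = 54 and 5·y_bottling + 6·y_hops = 99.
Solving: y_bottling = 9, y_hops = 9.
Shadow price of fermentation = 0.

0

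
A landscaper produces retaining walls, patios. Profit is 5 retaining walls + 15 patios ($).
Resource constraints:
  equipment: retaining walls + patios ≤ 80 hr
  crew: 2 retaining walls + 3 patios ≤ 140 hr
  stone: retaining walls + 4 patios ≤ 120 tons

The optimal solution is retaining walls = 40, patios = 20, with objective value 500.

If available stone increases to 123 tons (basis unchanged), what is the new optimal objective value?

At the optimum: equipment uses 60 of 80 (slack = 20); crew uses 140 of 140 (binding); stone uses 120 of 120 (binding).
Slack constraints have shadow price 0 (complementary slackness).
From A_Bᵀ y = c: 2·y_crew + 1·y_stone = 5; 3·y_crew + 4·y_stone = 15.
Solving: y_crew = 1, y_stone = 3.
Δz = y_stone·Δb = 3 × (3) = 9, so new z* = 500 + 9 = 509.

509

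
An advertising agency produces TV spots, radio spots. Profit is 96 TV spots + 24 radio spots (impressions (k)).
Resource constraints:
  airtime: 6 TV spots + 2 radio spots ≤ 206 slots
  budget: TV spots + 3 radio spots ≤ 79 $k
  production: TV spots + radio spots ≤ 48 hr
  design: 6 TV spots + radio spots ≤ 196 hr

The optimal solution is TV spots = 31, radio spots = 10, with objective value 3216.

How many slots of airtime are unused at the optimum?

0

airtime used = 6·31 + 2·10 = 206; slack = 206 − 206 = 0.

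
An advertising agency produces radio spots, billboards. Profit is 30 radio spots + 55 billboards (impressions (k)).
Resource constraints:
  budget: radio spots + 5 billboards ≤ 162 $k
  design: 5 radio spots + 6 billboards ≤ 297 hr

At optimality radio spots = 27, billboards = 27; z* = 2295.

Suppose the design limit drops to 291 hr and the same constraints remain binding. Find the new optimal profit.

2265

At the optimum: budget uses 162 of 162 (binding); design uses 297 of 297 (binding).
From A_Bᵀ y = c: 1·y_budget + 5·y_design = 30; 5·y_budget + 6·y_design = 55.
→ y_budget = 5 and y_design = 5.
Δz = y_design·Δb = 5 × (-6) = -30, so new z* = 2295 − 30 = 2265.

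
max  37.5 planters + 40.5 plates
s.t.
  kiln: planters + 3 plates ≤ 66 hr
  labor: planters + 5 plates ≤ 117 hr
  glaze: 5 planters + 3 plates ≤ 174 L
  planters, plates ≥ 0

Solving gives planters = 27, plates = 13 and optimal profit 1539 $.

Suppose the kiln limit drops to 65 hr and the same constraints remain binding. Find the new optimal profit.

1531.5

Check each constraint at x*: kiln 66/66 (tight); labor 92/117 (slack 25); glaze 174/174 (tight).
By complementary slackness, y = 0 for the non-binding constraint.
From A_Bᵀ y = c: 1·y_kiln + 5·y_glaze = 37.5; 3·y_kiln + 3·y_glaze = 40.5.
→ y_kiln = 7.5 and y_glaze = 6.
Δz = y_kiln·Δb = 7.5 × (-1) = -7.5, so new z* = 1539 − 7.5 = 1531.5.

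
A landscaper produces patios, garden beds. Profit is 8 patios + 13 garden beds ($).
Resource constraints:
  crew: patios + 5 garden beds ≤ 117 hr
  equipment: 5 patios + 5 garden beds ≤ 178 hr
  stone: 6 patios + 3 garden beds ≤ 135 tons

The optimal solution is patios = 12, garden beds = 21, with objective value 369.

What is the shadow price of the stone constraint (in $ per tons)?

1

Check each constraint at x*: crew 117/117 (tight); equipment 165/178 (slack 13); stone 135/135 (tight).
By complementary slackness, y = 0 for the non-binding constraint.
Dual feasibility on the basic columns requires 1·y_crew + 6·y_stone = 8, 5·y_crew + 3·y_stone = 13.
This yields shadow prices y_crew = 2, y_stone = 1.
Shadow price of stone = 1.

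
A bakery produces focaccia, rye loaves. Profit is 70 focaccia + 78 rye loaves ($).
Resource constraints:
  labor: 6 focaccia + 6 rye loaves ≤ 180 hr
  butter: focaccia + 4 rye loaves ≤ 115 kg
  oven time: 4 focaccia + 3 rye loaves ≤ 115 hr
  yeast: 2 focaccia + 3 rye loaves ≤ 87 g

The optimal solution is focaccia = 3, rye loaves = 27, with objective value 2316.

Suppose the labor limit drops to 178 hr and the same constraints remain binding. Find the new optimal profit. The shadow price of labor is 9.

Δb = -2, so new z* = 2316 + (9)·(-2) = 2316 − 18 = 2298.

2298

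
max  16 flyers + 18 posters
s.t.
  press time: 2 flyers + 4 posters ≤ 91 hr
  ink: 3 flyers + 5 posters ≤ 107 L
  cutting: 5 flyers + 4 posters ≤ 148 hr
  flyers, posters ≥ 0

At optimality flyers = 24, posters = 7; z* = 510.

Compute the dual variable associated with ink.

Binding: ink and cutting. Non-binding: press time (15 unused).
By complementary slackness, y = 0 for the non-binding constraint.
From A_Bᵀ y = c: 3·y_ink + 5·y_cutting = 16; 5·y_ink + 4·y_cutting = 18.
Solving: y_ink = 2, y_cutting = 2.
Shadow price of ink = 2.

2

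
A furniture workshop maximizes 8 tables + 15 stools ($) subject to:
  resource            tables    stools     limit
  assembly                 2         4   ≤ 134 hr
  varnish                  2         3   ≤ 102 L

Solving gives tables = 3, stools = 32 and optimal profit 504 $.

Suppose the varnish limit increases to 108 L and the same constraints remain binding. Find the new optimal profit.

510

At the optimum: assembly uses 134 of 134 (binding); varnish uses 102 of 102 (binding).
The binding rows give the dual system: 2·y_assembly + 2·y_varnish = 8 and 4·y_assembly + 3·y_varnish = 15.
→ y_assembly = 3 and y_varnish = 1.
Δz = y_varnish·Δb = 1 × (6) = 6, so new z* = 504 + 6 = 510.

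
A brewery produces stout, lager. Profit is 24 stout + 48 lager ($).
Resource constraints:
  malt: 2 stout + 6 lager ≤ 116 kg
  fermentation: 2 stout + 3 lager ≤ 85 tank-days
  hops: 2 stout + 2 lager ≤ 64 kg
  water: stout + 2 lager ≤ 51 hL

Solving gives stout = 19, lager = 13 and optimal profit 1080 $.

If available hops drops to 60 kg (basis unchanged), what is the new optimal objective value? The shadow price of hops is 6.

Δb = -4, so new z* = 1080 + (6)·(-4) = 1080 − 24 = 1056.

1056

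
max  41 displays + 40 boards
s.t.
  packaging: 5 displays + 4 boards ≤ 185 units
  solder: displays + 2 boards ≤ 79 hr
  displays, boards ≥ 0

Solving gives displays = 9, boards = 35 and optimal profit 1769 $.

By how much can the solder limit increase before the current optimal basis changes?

13.5

Binding constraints: packaging, solder. The basis is B = [[5,4],[1,2]] with det 6.
Per unit increase in solder, x* moves by d = (-0.6667, 0.8333).
The basis stays optimal until displays reaches 0; allowable increase = 13.5 hr.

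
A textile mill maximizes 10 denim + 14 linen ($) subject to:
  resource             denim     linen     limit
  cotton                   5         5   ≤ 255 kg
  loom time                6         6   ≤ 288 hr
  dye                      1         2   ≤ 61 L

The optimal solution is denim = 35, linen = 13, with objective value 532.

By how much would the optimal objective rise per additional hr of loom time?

1

Binding: loom time and dye. Non-binding: cotton (15 unused).
Since cotton is not tight, its dual is 0.
Dual feasibility on the basic columns requires 6·y_loom time + 1·y_dye = 10, 6·y_loom time + 2·y_dye = 14.
This yields shadow prices y_loom time = 1, y_dye = 4.
Shadow price of loom time = 1.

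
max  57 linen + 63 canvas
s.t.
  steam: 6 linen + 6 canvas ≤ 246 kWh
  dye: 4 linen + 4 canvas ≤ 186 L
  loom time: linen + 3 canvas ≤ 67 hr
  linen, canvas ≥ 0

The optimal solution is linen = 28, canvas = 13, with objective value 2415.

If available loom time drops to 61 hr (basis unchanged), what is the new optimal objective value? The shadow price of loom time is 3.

2397

Δb = -6, so new z* = 2415 + (3)·(-6) = 2415 − 18 = 2397.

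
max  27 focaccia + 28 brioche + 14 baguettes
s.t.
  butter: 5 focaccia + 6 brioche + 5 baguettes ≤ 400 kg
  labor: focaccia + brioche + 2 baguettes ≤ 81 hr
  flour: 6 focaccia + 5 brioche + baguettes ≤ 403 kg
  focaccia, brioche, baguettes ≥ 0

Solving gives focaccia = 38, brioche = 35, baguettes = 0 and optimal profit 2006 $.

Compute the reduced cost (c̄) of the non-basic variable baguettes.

-3

Binding: butter and flour. Non-binding: labor (8 unused).
By complementary slackness, y = 0 for the non-binding constraint.
The binding rows give the dual system: 5·y_butter + 6·y_flour = 27 and 6·y_butter + 5·y_flour = 28.
This yields shadow prices y_butter = 3, y_flour = 2.
Reduced cost of baguettes: c₃ − yᵀa₃ = 14 − (3·5 + 2·1) = 14 − 17 = -3.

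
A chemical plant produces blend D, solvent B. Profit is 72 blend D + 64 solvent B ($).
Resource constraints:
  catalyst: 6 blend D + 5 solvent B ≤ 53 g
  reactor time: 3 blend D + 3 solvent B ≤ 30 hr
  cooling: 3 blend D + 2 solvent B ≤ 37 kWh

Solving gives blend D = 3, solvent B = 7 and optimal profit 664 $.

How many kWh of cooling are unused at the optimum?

14

cooling used = 3·3 + 2·7 = 23; slack = 37 − 23 = 14.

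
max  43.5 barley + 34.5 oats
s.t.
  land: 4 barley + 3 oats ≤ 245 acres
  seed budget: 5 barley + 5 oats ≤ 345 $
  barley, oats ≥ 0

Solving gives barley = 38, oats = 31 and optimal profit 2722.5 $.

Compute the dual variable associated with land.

9

At the optimum: land uses 245 of 245 (binding); seed budget uses 345 of 345 (binding).
The binding rows give the dual system: 4·y_land + 5·y_seed budget = 43.5 and 3·y_land + 5·y_seed budget = 34.5.
Solving: y_land = 9, y_seed budget = 1.5.
Shadow price of land = 9.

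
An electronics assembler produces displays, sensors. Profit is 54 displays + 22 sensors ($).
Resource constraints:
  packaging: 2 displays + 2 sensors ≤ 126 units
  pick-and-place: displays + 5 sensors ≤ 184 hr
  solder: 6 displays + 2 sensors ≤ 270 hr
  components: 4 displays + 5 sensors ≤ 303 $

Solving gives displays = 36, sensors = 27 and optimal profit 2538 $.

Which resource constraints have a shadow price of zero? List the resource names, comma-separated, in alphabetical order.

components, pick-and-place

packaging: 126/126 (binding)
pick-and-place: 171/184 (slack 13)
solder: 270/270 (binding)
components: 279/303 (slack 24)
By complementary slackness, a constraint with positive slack has shadow price 0 → components, pick-and-place.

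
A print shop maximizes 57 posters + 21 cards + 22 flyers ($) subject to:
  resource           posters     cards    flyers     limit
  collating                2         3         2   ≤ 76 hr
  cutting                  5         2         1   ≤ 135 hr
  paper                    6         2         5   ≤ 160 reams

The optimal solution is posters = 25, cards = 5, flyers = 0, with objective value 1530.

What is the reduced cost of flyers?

Check each constraint at x*: collating 65/76 (slack 11); cutting 135/135 (tight); paper 160/160 (tight).
By complementary slackness, y = 0 for the non-binding constraint.
Dual feasibility on the basic columns requires 5·y_cutting + 6·y_paper = 57, 2·y_cutting + 2·y_paper = 21.
This yields shadow prices y_cutting = 6, y_paper = 4.5.
Reduced cost of flyers: c₃ − yᵀa₃ = 22 − (6·1 + 4.5·5) = 22 − 28.5 = -6.5.

-6.5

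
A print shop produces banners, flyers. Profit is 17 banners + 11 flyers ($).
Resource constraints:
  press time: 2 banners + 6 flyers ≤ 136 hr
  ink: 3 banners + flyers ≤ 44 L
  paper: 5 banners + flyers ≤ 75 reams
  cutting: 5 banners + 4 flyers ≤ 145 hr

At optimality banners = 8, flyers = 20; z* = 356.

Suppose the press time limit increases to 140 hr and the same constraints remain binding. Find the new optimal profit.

360

Binding: press time and ink. Non-binding: paper (15 unused), cutting (25 unused).
Since paper, cutting are not tight, their duals are 0.
The binding rows give the dual system: 2·y_press time + 3·y_ink = 17 and 6·y_press time + 1·y_ink = 11.
This yields shadow prices y_press time = 1, y_ink = 5.
Δz = y_press time·Δb = 1 × (4) = 4, so new z* = 356 + 4 = 360.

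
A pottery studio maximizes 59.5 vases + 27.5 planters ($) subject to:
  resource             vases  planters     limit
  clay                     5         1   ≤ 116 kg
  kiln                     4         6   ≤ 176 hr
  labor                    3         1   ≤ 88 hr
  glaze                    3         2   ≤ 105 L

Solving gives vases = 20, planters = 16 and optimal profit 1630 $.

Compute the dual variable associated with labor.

0

Check each constraint at x*: clay 116/116 (tight); kiln 176/176 (tight); labor 76/88 (slack 12); glaze 92/105 (slack 13).
Slack constraints have shadow price 0 (complementary slackness).
From A_Bᵀ y = c: 5·y_clay + 4·y_kiln = 59.5; 1·y_clay + 6·y_kiln = 27.5.
→ y_clay = 9.5 and y_kiln = 3.
Shadow price of labor = 0.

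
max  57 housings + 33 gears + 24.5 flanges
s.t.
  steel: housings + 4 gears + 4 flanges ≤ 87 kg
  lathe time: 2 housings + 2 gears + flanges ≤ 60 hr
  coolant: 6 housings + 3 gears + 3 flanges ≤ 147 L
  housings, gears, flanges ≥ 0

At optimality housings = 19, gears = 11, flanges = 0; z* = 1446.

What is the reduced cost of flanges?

-4

Check each constraint at x*: steel 63/87 (slack 24); lathe time 60/60 (tight); coolant 147/147 (tight).
Since steel is not tight, its dual is 0.
Dual feasibility on the basic columns requires 2·y_lathe time + 6·y_coolant = 57, 2·y_lathe time + 3·y_coolant = 33.
This yields shadow prices y_lathe time = 4.5, y_coolant = 8.
Reduced cost of flanges: c₃ − yᵀa₃ = 24.5 − (4.5·1 + 8·3) = 24.5 − 28.5 = -4.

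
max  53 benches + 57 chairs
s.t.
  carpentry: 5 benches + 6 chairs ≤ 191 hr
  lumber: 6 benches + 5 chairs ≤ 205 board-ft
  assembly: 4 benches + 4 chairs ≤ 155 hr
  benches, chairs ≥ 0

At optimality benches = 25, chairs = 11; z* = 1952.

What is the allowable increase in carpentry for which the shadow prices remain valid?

Binding constraints: carpentry, lumber. The basis is B = [[5,6],[6,5]] with det -11.
Per unit increase in carpentry, x* moves by d = (-0.4545, 0.5455).
The basis stays optimal until assembly becomes binding; allowable increase = 30.25 hr.

30.25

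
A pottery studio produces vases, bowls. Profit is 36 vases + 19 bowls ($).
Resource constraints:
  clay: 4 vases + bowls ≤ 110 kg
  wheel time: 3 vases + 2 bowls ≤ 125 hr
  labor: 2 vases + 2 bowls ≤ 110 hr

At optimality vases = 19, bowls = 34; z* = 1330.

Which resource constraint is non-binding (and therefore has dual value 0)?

clay: 110/110 (binding)
wheel time: 125/125 (binding)
labor: 106/110 (slack 4)
By complementary slackness, a constraint with positive slack has shadow price 0 → labor.

labor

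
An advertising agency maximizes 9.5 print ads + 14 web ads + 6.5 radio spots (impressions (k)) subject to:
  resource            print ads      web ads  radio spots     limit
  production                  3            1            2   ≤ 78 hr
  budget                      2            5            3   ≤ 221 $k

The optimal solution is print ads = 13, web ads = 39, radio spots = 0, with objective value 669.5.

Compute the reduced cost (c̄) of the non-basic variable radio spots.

-4

Check each constraint at x*: production 78/78 (tight); budget 221/221 (tight).
From A_Bᵀ y = c: 3·y_production + 2·y_budget = 9.5; 1·y_production + 5·y_budget = 14.
Solving: y_production = 1.5, y_budget = 2.5.
Reduced cost of radio spots: c₃ − yᵀa₃ = 6.5 − (1.5·2 + 2.5·3) = 6.5 − 10.5 = -4.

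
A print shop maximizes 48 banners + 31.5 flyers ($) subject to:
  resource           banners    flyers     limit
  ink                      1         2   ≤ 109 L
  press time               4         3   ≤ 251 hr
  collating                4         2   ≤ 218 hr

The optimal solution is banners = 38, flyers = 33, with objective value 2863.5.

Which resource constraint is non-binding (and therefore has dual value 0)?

ink: 104/109 (slack 5)
press time: 251/251 (binding)
collating: 218/218 (binding)
By complementary slackness, a constraint with positive slack has shadow price 0 → ink.

ink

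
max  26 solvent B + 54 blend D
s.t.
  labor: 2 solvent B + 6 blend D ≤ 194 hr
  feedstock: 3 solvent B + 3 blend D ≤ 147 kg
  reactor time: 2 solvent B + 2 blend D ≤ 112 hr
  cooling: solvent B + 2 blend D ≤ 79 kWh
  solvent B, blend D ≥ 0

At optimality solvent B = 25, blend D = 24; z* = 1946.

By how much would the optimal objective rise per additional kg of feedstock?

Binding: labor and feedstock. Non-binding: reactor time (14 unused), cooling (6 unused).
By complementary slackness, y = 0 for the non-binding constraints.
From A_Bᵀ y = c: 2·y_labor + 3·y_feedstock = 26; 6·y_labor + 3·y_feedstock = 54.
→ y_labor = 7 and y_feedstock = 4.
Shadow price of feedstock = 4.

4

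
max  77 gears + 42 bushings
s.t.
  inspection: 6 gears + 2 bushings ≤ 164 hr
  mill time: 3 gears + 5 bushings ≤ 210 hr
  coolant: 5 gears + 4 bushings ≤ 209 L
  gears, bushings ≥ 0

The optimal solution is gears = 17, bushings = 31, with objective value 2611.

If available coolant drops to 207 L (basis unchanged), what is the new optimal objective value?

2597

Check each constraint at x*: inspection 164/164 (tight); mill time 206/210 (slack 4); coolant 209/209 (tight).
Since mill time is not tight, its dual is 0.
Dual feasibility on the basic columns requires 6·y_inspection + 5·y_coolant = 77, 2·y_inspection + 4·y_coolant = 42.
Solving: y_inspection = 7, y_coolant = 7.
Δz = y_coolant·Δb = 7 × (-2) = -14, so new z* = 2611 − 14 = 2597.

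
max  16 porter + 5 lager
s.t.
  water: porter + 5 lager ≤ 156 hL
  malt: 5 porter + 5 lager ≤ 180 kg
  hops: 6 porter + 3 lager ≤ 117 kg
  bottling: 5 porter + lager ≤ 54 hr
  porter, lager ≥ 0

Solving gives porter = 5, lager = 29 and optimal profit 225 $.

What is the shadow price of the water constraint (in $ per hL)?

Binding: hops and bottling. Non-binding: water (6 unused), malt (10 unused).
Slack constraints have shadow price 0 (complementary slackness).
The binding rows give the dual system: 6·y_hops + 5·y_bottling = 16 and 3·y_hops + 1·y_bottling = 5.
This yields shadow prices y_hops = 1, y_bottling = 2.
Shadow price of water = 0.

0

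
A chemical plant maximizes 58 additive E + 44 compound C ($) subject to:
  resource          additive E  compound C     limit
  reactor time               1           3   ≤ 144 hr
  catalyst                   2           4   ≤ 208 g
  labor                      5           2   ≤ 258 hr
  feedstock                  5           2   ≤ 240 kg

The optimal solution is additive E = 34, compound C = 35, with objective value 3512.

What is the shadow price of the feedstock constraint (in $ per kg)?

At the optimum: reactor time uses 139 of 144 (slack = 5); catalyst uses 208 of 208 (binding); labor uses 240 of 258 (slack = 18); feedstock uses 240 of 240 (binding).
Since reactor time, labor are not tight, their duals are 0.
From A_Bᵀ y = c: 2·y_catalyst + 5·y_feedstock = 58; 4·y_catalyst + 2·y_feedstock = 44.
Solving: y_catalyst = 6.5, y_feedstock = 9.
Shadow price of feedstock = 9.

9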